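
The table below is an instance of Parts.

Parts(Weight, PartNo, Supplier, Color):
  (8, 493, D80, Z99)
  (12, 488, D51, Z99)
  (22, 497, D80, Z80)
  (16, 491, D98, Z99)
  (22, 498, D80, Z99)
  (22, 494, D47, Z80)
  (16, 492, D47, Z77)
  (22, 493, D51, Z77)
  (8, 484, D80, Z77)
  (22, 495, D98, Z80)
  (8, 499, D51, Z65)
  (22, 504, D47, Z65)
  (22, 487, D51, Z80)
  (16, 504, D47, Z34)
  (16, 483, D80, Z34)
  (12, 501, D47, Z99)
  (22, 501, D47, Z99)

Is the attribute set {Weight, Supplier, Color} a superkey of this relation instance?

All 17 rows have distinct {Weight, Supplier, Color} values, so {Weight, Supplier, Color} → (all attributes) holds and {Weight, Supplier, Color} is a superkey.

Yes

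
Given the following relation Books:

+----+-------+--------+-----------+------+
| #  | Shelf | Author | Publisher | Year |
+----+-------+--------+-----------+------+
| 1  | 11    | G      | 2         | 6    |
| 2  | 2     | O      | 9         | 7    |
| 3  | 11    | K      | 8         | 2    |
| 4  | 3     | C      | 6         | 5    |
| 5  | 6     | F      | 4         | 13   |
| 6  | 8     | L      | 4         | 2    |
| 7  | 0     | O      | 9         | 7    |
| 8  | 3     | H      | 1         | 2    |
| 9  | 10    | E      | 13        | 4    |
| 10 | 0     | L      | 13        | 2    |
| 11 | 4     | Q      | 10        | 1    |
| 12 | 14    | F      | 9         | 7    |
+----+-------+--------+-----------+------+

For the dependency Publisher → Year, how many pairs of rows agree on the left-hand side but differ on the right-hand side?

Publisher=9: all 3 rows agree on Year — 0 pairs.
Publisher=4: violating pairs (5,6) — 1 pair.
Publisher=13: violating pairs (9,10) — 1 pair.

2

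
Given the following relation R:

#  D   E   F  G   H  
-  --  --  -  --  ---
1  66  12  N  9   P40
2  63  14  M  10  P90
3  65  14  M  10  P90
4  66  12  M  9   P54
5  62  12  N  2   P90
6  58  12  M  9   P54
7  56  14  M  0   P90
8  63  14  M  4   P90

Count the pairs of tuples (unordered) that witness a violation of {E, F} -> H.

(E=12, F=N): violating pairs (1,5) — 1 pair.
(E=14, F=M): all 4 rows agree on H — 0 pairs.
(E=12, F=M): all 2 rows agree on H — 0 pairs.

1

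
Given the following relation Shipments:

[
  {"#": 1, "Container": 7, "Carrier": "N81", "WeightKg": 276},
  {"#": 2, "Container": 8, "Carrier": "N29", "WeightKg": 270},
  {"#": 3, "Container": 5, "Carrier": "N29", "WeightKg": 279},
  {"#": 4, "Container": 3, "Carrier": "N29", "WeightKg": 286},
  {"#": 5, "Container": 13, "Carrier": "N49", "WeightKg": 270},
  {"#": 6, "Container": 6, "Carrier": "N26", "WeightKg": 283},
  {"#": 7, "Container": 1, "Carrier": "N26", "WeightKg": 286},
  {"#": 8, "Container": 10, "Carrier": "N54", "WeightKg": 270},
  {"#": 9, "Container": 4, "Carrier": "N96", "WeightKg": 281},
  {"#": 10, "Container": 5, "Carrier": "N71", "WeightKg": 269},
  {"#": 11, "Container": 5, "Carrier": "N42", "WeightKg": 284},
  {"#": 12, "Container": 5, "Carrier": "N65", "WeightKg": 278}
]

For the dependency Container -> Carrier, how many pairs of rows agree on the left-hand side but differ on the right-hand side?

6

Container=5: violating pairs (3,10), (3,11), (3,12), (10,11), (10,12), (11,12) — 6 pairs.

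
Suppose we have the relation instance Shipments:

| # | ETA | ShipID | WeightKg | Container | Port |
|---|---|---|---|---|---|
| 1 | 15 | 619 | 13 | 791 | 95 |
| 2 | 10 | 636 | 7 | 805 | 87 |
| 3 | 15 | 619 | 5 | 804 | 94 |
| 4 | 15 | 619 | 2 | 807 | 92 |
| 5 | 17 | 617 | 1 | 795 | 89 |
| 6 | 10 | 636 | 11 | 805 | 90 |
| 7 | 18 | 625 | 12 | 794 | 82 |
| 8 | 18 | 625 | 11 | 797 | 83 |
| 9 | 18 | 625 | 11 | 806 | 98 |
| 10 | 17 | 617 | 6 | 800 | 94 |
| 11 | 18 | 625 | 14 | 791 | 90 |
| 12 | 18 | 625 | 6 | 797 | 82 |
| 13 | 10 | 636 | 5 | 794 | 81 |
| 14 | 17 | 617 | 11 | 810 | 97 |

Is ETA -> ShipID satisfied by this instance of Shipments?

Yes

ETA=15: rows 1, 3, 4 → ShipID = 619, 619, 619 ✓
ETA=10: rows 2, 6, 13 → ShipID = 636, 636, 636 ✓
ETA=17: rows 5, 10, 14 → ShipID = 617, 617, 617 ✓
ETA=18: rows 7, 8, 9, 11, 12 → ShipID = 625, 625, 625, 625, 625 ✓
Every ETA value is associated with a single ShipID value, so ETA -> ShipID holds.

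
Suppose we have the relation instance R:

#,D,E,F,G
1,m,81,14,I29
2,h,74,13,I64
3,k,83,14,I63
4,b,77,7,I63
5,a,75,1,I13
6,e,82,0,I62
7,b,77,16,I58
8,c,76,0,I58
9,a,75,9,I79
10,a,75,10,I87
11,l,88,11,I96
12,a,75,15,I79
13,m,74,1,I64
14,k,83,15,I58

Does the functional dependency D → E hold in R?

No

D=m: rows 1, 13 → E takes values {81, 74} — violation
D=h: row 2 → E = 74 ✓
D=k: rows 3, 14 → E = 83, 83 ✓
D=b: rows 4, 7 → E = 77, 77 ✓
D=a: rows 5, 9, 10, 12 → E = 75, 75, 75, 75 ✓
D=e: row 6 → E = 82 ✓
D=c: row 8 → E = 76 ✓
D=l: row 11 → E = 88 ✓
Two rows agree on D but differ on E, so D → E does not hold.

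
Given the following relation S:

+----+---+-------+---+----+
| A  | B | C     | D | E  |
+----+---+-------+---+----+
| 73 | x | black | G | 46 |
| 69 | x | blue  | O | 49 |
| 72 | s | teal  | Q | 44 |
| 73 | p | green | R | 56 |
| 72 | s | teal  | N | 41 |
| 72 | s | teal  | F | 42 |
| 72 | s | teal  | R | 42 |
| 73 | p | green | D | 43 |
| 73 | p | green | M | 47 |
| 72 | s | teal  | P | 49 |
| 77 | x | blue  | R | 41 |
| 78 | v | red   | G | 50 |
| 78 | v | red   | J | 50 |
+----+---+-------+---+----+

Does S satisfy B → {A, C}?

No

B=x: 3 rows → {A,C} takes values {(73, black), (69, blue), (77, blue)} — violation
B=s: 5 rows → {A,C} = (72, teal), (72, teal), (72, teal), (72, teal), (72, teal) ✓
B=p: 3 rows → {A,C} = (73, green), (73, green), (73, green) ✓
B=v: 2 rows → {A,C} = (78, red), (78, red) ✓
Two rows agree on B but differ on {A, C}, so B → {A, C} does not hold.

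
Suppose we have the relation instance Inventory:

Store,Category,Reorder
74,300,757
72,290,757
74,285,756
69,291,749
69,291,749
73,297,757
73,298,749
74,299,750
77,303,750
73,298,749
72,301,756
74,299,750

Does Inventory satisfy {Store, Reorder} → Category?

Yes

(Store=74, Reorder=757): 1 row → Category = 300 ✓
(Store=72, Reorder=757): 1 row → Category = 290 ✓
(Store=74, Reorder=756): 1 row → Category = 285 ✓
(Store=69, Reorder=749): 2 rows → Category = 291, 291 ✓
(Store=73, Reorder=757): 1 row → Category = 297 ✓
(Store=73, Reorder=749): 2 rows → Category = 298, 298 ✓
(Store=74, Reorder=750): 2 rows → Category = 299, 299 ✓
(Store=77, Reorder=750): 1 row → Category = 303 ✓
(Store=72, Reorder=756): 1 row → Category = 301 ✓
Every {Store, Reorder} value is associated with a single Category value, so {Store, Reorder} → Category holds.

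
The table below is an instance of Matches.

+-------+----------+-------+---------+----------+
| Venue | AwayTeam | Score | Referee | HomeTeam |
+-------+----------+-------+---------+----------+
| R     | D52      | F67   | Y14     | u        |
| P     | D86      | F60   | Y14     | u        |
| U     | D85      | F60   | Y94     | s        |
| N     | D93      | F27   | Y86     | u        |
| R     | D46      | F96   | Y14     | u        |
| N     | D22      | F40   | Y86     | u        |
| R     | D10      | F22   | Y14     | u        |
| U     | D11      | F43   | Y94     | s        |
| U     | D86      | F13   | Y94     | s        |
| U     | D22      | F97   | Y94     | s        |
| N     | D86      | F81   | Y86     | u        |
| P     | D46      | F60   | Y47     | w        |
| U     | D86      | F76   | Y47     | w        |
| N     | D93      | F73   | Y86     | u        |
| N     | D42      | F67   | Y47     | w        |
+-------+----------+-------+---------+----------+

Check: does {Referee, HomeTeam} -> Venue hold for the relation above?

No

(Referee=Y14, HomeTeam=u): 4 rows → Venue takes values {R, P} — violation
(Referee=Y94, HomeTeam=s): 4 rows → Venue = U, U, U, U ✓
(Referee=Y86, HomeTeam=u): 4 rows → Venue = N, N, N, N ✓
(Referee=Y47, HomeTeam=w): 3 rows → Venue takes values {P, U, N} — violation
Two rows agree on {Referee, HomeTeam} but differ on Venue, so {Referee, HomeTeam} -> Venue does not hold.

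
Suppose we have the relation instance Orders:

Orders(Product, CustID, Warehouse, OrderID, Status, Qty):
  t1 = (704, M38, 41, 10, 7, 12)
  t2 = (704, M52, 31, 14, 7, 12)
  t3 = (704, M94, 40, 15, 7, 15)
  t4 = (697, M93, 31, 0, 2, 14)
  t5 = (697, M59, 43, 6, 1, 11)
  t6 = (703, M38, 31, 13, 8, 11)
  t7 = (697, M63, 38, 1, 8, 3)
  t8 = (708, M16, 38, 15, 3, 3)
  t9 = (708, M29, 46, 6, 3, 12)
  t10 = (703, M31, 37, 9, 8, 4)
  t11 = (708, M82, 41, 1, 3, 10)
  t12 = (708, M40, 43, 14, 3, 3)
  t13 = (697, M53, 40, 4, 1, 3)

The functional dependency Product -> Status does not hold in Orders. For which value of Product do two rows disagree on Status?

Product=704: rows 1, 2, 3 → Status = 7, 7, 7 ✓
Product=697: rows 4, 5, 7, 13 → Status takes values {2, 1, 8} — violation
Product=703: rows 6, 10 → Status = 8, 8 ✓
Product=708: rows 8, 9, 11, 12 → Status = 3, 3, 3, 3 ✓
The only Product value with inconsistent Status is Product=697.

697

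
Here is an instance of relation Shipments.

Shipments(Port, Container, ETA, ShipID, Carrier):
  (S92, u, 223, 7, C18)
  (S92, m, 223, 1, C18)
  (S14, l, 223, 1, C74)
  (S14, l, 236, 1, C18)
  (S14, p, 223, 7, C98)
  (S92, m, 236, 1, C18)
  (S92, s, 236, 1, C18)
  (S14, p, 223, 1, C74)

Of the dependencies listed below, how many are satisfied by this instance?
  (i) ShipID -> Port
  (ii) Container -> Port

(i) ShipID -> Port: ShipID=7: 2 rows → Port takes values {S92, S14} — violation; ShipID=1: 6 rows → Port takes values {S92, S14} — violation — fails.
(ii) Container -> Port: every LHS value maps to a single RHS value — holds.
1 of the 2 dependencies holds.

1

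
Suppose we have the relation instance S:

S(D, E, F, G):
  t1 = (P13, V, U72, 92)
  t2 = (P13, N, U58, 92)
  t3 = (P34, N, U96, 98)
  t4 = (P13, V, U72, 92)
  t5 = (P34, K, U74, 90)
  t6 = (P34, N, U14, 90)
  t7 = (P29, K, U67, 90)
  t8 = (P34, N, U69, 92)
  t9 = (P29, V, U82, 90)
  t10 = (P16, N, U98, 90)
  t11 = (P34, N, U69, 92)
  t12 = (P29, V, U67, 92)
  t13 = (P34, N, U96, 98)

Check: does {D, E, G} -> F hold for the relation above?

Yes

(D=P13, E=V, G=92): rows 1, 4 → F = U72, U72 ✓
(D=P13, E=N, G=92): row 2 → F = U58 ✓
(D=P34, E=N, G=98): rows 3, 13 → F = U96, U96 ✓
(D=P34, E=K, G=90): row 5 → F = U74 ✓
(D=P34, E=N, G=90): row 6 → F = U14 ✓
(D=P29, E=K, G=90): row 7 → F = U67 ✓
(D=P34, E=N, G=92): rows 8, 11 → F = U69, U69 ✓
(D=P29, E=V, G=90): row 9 → F = U82 ✓
(D=P16, E=N, G=90): row 10 → F = U98 ✓
(D=P29, E=V, G=92): row 12 → F = U67 ✓
Every {D, E, G} value is associated with a single F value, so {D, E, G} -> F holds.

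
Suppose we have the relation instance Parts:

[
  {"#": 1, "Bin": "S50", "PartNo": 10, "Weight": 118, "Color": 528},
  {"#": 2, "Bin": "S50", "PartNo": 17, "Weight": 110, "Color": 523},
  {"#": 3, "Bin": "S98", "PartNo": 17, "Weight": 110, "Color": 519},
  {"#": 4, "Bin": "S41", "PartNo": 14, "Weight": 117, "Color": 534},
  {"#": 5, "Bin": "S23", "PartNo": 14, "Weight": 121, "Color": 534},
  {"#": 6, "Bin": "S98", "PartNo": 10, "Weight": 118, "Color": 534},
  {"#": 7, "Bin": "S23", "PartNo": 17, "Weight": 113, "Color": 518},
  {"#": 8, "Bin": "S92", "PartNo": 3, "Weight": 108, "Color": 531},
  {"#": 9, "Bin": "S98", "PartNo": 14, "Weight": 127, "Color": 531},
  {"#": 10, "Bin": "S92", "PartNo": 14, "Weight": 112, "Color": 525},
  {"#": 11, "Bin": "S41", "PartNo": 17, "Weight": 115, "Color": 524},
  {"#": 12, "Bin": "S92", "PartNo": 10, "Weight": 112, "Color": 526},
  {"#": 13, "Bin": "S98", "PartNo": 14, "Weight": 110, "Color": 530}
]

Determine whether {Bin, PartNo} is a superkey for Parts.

Rows 9 and 13 have the same {Bin, PartNo} value (Bin=S98, PartNo=14) but are distinct tuples, so {Bin, PartNo} does not determine every attribute — not a superkey.

No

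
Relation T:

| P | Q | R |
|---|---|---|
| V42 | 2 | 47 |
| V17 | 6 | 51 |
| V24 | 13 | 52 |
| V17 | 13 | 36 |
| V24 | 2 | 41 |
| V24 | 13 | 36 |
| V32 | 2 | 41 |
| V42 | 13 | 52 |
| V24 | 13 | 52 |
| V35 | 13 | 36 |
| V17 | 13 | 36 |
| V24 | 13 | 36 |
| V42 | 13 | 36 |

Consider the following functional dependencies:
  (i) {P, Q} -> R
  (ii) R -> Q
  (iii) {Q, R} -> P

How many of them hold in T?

1

(i) {P, Q} -> R: (P=V24, Q=13): 4 rows → R takes values {52, 36} — violation; (P=V42, Q=13): 2 rows → R takes values {52, 36} — violation — fails.
(ii) R -> Q: every LHS value maps to a single RHS value — holds.
(iii) {Q, R} -> P: (Q=13, R=52): 3 rows → P takes values {V24, V42} — violation; (Q=13, R=36): 6 rows → P takes values {V17, V24, V35, V42} — violation; (Q=2, R=41): 2 rows → P takes values {V24, V32} — violation — fails.
1 of the 3 dependencies holds.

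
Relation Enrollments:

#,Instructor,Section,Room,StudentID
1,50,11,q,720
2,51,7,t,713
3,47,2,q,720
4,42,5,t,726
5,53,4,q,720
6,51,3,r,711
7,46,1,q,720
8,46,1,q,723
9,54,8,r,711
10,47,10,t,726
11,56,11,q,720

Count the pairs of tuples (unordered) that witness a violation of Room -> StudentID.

7

Room=q: violating pairs (1,8), (3,8), (5,8), (7,8), (8,11) — 5 pairs.
Room=t: violating pairs (2,4), (2,10) — 2 pairs.
Room=r: all 2 rows agree on StudentID — 0 pairs.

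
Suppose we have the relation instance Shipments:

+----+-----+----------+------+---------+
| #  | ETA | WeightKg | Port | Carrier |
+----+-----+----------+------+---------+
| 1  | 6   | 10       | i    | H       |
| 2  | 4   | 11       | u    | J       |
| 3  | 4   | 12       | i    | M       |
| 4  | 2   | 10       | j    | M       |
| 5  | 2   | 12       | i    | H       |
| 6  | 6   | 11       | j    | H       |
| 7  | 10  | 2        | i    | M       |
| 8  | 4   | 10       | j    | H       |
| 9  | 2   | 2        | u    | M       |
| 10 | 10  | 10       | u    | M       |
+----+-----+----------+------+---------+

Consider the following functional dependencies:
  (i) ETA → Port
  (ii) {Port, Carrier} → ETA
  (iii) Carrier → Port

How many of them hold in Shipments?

0

(i) ETA → Port: ETA=6: rows 1, 6 → Port takes values {i, j} — violation; ETA=4: rows 2, 3, 8 → Port takes values {u, i, j} — violation; ETA=2: rows 4, 5, 9 → Port takes values {j, i, u} — violation; ETA=10: rows 7, 10 → Port takes values {i, u} — violation — fails.
(ii) {Port, Carrier} → ETA: (Port=i, Carrier=H): rows 1, 5 → ETA takes values {6, 2} — violation; (Port=i, Carrier=M): rows 3, 7 → ETA takes values {4, 10} — violation; (Port=j, Carrier=H): rows 6, 8 → ETA takes values {6, 4} — violation; (Port=u, Carrier=M): rows 9, 10 → ETA takes values {2, 10} — violation — fails.
(iii) Carrier → Port: Carrier=H: rows 1, 5, 6, 8 → Port takes values {i, j} — violation; Carrier=M: rows 3, 4, 7, 9, 10 → Port takes values {i, j, u} — violation — fails.
None of the 3 dependencies hold.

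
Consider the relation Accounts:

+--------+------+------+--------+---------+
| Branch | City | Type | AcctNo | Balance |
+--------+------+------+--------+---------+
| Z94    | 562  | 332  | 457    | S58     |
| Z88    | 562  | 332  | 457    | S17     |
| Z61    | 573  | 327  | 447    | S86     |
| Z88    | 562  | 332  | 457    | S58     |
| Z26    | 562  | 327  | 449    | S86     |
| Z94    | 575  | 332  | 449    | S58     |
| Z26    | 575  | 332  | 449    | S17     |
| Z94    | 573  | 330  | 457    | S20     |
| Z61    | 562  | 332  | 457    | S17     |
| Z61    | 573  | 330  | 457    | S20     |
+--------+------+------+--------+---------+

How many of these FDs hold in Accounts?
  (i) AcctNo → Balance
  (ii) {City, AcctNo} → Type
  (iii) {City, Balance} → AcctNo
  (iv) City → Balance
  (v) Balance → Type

(i) AcctNo → Balance: AcctNo=457: 6 rows → Balance takes values {S58, S17, S20} — violation; AcctNo=449: 3 rows → Balance takes values {S86, S58, S17} — violation — fails.
(ii) {City, AcctNo} → Type: every LHS value maps to a single RHS value — holds.
(iii) {City, Balance} → AcctNo: every LHS value maps to a single RHS value — holds.
(iv) City → Balance: City=562: 5 rows → Balance takes values {S58, S17, S86} — violation; City=573: 3 rows → Balance takes values {S86, S20} — violation; City=575: 2 rows → Balance takes values {S58, S17} — violation — fails.
(v) Balance → Type: every LHS value maps to a single RHS value — holds.
3 of the 5 dependencies hold.

3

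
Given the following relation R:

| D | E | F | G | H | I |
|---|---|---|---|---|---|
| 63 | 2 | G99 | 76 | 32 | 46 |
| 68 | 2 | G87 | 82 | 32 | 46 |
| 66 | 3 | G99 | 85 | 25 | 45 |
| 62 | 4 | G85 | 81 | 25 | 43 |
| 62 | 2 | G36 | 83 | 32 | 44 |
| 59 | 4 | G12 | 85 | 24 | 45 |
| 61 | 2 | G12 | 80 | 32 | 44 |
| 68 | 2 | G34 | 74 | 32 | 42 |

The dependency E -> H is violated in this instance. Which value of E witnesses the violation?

4

E=2: 5 rows → H = 32, 32, 32, 32, 32 ✓
E=3: 1 row → H = 25 ✓
E=4: 2 rows → H takes values {25, 24} — violation
The only E value with inconsistent H is E=4.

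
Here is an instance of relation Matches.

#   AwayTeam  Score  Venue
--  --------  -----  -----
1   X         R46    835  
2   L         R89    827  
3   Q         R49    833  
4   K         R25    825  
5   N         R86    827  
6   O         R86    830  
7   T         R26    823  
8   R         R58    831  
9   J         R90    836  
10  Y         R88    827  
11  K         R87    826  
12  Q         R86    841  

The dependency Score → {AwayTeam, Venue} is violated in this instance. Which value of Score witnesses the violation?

Score=R46: row 1 → {AwayTeam,Venue} = (X, 835) ✓
Score=R89: row 2 → {AwayTeam,Venue} = (L, 827) ✓
Score=R49: row 3 → {AwayTeam,Venue} = (Q, 833) ✓
Score=R25: row 4 → {AwayTeam,Venue} = (K, 825) ✓
Score=R86: rows 5, 6, 12 → {AwayTeam,Venue} takes values {(N, 827), (O, 830), (Q, 841)} — violation
Score=R26: row 7 → {AwayTeam,Venue} = (T, 823) ✓
Score=R58: row 8 → {AwayTeam,Venue} = (R, 831) ✓
Score=R90: row 9 → {AwayTeam,Venue} = (J, 836) ✓
Score=R88: row 10 → {AwayTeam,Venue} = (Y, 827) ✓
Score=R87: row 11 → {AwayTeam,Venue} = (K, 826) ✓
The only Score value with inconsistent RHS is Score=R86.

R86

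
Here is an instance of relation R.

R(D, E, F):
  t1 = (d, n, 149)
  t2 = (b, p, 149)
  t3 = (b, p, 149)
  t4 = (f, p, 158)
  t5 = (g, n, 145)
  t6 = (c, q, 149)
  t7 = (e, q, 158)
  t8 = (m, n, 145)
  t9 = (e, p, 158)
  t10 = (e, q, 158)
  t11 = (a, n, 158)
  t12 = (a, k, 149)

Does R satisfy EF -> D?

No

(E=n, F=149): row 1 → D = d ✓
(E=p, F=149): rows 2, 3 → D = b, b ✓
(E=p, F=158): rows 4, 9 → D takes values {f, e} — violation
(E=n, F=145): rows 5, 8 → D takes values {g, m} — violation
(E=q, F=149): row 6 → D = c ✓
(E=q, F=158): rows 7, 10 → D = e, e ✓
(E=n, F=158): row 11 → D = a ✓
(E=k, F=149): row 12 → D = a ✓
Two rows agree on EF but differ on D, so EF -> D does not hold.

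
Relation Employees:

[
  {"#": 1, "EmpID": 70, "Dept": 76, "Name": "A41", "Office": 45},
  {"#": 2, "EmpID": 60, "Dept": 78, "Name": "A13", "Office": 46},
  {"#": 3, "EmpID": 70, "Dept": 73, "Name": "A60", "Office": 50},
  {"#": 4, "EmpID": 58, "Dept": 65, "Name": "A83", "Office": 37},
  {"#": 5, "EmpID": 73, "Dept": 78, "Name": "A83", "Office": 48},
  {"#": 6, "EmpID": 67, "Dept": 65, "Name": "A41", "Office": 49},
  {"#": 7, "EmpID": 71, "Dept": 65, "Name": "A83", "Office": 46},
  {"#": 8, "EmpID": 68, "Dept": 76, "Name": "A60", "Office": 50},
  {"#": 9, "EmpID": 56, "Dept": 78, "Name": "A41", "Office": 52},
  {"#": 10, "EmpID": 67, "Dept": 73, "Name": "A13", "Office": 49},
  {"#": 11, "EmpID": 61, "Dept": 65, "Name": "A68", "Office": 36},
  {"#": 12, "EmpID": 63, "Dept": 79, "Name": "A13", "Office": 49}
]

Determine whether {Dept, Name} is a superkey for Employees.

No

Rows 4 and 7 have the same {Dept, Name} value (Dept=65, Name=A83) but are distinct tuples, so {Dept, Name} does not determine every attribute — not a superkey.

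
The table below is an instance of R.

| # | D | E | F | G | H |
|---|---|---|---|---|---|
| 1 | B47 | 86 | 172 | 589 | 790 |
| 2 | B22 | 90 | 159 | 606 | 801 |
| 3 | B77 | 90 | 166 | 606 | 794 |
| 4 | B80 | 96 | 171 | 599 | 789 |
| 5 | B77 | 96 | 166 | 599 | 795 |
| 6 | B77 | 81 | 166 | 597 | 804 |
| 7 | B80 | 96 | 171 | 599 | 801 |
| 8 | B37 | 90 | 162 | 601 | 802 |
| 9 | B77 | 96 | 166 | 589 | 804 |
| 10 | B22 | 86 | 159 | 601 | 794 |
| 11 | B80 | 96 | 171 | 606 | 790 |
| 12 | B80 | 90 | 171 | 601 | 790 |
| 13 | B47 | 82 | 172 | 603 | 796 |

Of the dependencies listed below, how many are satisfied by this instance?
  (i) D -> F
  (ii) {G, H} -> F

(i) D -> F: every LHS value maps to a single RHS value — holds.
(ii) {G, H} -> F: every LHS value maps to a single RHS value — holds.
2 of the 2 dependencies hold.

2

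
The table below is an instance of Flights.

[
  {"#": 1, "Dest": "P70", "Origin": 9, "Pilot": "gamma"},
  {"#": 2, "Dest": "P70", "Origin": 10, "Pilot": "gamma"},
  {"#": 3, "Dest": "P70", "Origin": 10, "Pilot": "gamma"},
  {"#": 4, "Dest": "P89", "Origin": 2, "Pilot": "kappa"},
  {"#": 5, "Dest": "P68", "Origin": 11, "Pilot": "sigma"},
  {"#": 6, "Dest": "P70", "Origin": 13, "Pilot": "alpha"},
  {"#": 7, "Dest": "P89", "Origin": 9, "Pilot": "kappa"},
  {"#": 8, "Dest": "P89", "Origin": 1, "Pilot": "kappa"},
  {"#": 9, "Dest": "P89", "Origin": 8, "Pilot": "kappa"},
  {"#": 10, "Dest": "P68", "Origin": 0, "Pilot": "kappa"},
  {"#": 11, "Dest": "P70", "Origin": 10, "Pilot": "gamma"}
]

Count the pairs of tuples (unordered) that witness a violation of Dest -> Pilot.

5

Dest=P70: violating pairs (1,6), (2,6), (3,6), (6,11) — 4 pairs.
Dest=P89: all 4 rows agree on Pilot — 0 pairs.
Dest=P68: violating pairs (5,10) — 1 pair.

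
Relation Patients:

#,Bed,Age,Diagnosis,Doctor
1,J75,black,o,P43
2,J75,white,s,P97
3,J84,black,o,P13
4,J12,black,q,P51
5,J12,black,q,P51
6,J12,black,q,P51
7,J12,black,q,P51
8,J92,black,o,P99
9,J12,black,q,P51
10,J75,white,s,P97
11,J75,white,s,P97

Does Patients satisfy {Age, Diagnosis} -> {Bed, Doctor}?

No

(Age=black, Diagnosis=o): rows 1, 3, 8 → {Bed,Doctor} takes values {(J75, P43), (J84, P13), (J92, P99)} — violation
(Age=white, Diagnosis=s): rows 2, 10, 11 → {Bed,Doctor} = (J75, P97), (J75, P97), (J75, P97) ✓
(Age=black, Diagnosis=q): rows 4, 5, 6, 7, 9 → {Bed,Doctor} = (J12, P51), (J12, P51), (J12, P51), (J12, P51), (J12, P51) ✓
Two rows agree on {Age, Diagnosis} but differ on {Bed, Doctor}, so {Age, Diagnosis} -> {Bed, Doctor} does not hold.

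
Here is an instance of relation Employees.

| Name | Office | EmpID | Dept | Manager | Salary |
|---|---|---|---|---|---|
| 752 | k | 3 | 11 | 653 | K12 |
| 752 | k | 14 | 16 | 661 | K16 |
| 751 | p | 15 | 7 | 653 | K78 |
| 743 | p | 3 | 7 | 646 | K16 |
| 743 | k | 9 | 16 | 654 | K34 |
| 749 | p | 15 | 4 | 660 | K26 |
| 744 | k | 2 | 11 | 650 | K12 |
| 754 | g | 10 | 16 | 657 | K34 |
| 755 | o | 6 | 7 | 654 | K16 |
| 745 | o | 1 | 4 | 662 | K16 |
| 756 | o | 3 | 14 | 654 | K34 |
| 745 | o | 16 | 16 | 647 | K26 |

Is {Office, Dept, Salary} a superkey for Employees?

Two distinct rows share (Office=k, Dept=11, Salary=K12), so {Office, Dept, Salary} does not determine every attribute — not a superkey.

No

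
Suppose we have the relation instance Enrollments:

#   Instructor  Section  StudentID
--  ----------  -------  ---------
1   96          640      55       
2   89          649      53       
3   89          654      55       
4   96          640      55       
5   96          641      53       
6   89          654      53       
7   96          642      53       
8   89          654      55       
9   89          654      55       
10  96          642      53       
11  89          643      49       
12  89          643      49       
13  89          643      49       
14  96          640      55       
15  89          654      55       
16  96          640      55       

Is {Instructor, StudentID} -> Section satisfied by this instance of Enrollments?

(Instructor=96, StudentID=55): rows 1, 4, 14, 16 → Section = 640, 640, 640, 640 ✓
(Instructor=89, StudentID=53): rows 2, 6 → Section takes values {649, 654} — violation
(Instructor=89, StudentID=55): rows 3, 8, 9, 15 → Section = 654, 654, 654, 654 ✓
(Instructor=96, StudentID=53): rows 5, 7, 10 → Section takes values {641, 642} — violation
(Instructor=89, StudentID=49): rows 11, 12, 13 → Section = 643, 643, 643 ✓
Two rows agree on {Instructor, StudentID} but differ on Section, so {Instructor, StudentID} -> Section does not hold.

No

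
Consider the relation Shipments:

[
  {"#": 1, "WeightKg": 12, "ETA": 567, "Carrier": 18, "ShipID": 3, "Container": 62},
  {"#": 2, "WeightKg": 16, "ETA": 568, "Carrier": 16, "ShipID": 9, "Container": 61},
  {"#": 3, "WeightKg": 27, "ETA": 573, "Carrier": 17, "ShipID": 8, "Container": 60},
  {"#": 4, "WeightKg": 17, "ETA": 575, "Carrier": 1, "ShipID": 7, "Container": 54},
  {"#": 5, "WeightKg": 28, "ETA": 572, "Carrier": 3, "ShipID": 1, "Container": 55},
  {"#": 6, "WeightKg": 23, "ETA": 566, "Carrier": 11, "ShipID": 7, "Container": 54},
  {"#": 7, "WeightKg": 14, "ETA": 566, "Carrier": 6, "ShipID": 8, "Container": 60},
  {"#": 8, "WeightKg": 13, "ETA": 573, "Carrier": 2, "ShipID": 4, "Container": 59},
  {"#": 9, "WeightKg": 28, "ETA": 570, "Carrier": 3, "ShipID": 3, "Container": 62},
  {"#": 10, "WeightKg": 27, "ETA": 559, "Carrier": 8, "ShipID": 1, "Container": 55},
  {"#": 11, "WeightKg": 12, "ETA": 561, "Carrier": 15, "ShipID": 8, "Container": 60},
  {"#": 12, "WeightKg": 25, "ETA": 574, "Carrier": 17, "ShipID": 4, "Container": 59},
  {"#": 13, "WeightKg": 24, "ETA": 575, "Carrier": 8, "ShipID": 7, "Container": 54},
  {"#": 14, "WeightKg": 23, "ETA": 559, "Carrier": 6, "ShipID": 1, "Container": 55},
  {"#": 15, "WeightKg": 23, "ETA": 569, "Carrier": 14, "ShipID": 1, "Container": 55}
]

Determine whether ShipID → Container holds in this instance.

Yes

ShipID=3: rows 1, 9 → Container = 62, 62 ✓
ShipID=9: row 2 → Container = 61 ✓
ShipID=8: rows 3, 7, 11 → Container = 60, 60, 60 ✓
ShipID=7: rows 4, 6, 13 → Container = 54, 54, 54 ✓
ShipID=1: rows 5, 10, 14, 15 → Container = 55, 55, 55, 55 ✓
ShipID=4: rows 8, 12 → Container = 59, 59 ✓
Every ShipID value is associated with a single Container value, so ShipID → Container holds.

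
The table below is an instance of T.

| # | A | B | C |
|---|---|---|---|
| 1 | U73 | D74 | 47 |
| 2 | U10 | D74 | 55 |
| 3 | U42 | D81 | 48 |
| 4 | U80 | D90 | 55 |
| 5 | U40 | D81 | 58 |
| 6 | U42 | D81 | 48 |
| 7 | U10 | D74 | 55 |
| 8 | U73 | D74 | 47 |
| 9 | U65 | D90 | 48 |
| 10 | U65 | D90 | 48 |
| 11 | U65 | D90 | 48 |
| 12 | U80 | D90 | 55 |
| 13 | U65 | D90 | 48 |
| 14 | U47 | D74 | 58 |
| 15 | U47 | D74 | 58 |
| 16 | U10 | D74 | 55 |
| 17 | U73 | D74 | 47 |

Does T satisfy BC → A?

Yes

(B=D74, C=47): rows 1, 8, 17 → A = U73, U73, U73 ✓
(B=D74, C=55): rows 2, 7, 16 → A = U10, U10, U10 ✓
(B=D81, C=48): rows 3, 6 → A = U42, U42 ✓
(B=D90, C=55): rows 4, 12 → A = U80, U80 ✓
(B=D81, C=58): row 5 → A = U40 ✓
(B=D90, C=48): rows 9, 10, 11, 13 → A = U65, U65, U65, U65 ✓
(B=D74, C=58): rows 14, 15 → A = U47, U47 ✓
Every BC value is associated with a single A value, so BC → A holds.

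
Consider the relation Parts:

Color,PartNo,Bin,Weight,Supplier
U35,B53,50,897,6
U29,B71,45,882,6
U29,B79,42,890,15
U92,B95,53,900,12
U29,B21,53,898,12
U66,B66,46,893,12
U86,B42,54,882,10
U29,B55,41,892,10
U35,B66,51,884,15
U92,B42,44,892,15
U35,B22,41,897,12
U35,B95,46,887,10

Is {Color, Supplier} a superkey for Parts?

All 12 rows have distinct {Color, Supplier} values, so {Color, Supplier} → (all attributes) holds and {Color, Supplier} is a superkey.

Yes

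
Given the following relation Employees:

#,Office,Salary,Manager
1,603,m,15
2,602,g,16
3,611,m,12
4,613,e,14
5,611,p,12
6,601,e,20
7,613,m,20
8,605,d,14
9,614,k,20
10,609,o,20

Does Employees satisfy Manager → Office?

Manager=15: row 1 → Office = 603 ✓
Manager=16: row 2 → Office = 602 ✓
Manager=12: rows 3, 5 → Office = 611, 611 ✓
Manager=14: rows 4, 8 → Office takes values {613, 605} — violation
Manager=20: rows 6, 7, 9, 10 → Office takes values {601, 613, 614, 609} — violation
Two rows agree on Manager but differ on Office, so Manager → Office does not hold.

No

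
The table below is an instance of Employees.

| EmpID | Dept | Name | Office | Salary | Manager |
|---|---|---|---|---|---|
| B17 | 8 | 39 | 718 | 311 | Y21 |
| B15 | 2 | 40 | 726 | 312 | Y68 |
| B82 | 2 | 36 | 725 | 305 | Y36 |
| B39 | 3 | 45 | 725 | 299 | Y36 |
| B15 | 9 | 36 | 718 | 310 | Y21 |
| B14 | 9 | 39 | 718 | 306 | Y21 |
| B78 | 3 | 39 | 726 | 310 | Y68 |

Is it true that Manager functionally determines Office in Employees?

Yes

Manager=Y21: 3 rows → Office = 718, 718, 718 ✓
Manager=Y68: 2 rows → Office = 726, 726 ✓
Manager=Y36: 2 rows → Office = 725, 725 ✓
Every Manager value is associated with a single Office value, so Manager → Office holds.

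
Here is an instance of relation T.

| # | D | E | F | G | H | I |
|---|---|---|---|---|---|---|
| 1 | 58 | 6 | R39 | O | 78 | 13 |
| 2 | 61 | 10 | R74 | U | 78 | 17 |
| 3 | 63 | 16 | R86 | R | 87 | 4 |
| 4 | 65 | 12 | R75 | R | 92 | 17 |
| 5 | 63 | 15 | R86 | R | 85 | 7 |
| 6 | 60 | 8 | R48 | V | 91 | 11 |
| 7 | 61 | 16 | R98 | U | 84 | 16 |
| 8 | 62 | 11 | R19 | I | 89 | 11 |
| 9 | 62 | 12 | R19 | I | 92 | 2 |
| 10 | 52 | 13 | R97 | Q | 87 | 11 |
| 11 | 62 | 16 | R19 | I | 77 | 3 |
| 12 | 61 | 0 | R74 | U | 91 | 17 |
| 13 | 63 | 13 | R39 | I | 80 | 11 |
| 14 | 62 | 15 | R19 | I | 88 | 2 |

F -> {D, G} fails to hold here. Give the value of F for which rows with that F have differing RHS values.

R39

F=R39: rows 1, 13 → {D,G} takes values {(58, O), (63, I)} — violation
F=R74: rows 2, 12 → {D,G} = (61, U), (61, U) ✓
F=R86: rows 3, 5 → {D,G} = (63, R), (63, R) ✓
F=R75: row 4 → {D,G} = (65, R) ✓
F=R48: row 6 → {D,G} = (60, V) ✓
F=R98: row 7 → {D,G} = (61, U) ✓
F=R19: rows 8, 9, 11, 14 → {D,G} = (62, I), (62, I), (62, I), (62, I) ✓
F=R97: row 10 → {D,G} = (52, Q) ✓
The only F value with inconsistent RHS is F=R39.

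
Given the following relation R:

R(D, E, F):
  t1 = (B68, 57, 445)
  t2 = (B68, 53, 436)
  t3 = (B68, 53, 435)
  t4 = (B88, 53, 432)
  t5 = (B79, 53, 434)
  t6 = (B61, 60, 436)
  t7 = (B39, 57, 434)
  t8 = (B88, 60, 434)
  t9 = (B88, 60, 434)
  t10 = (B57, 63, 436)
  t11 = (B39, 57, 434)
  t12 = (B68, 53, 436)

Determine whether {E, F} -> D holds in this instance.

Yes

(E=57, F=445): row 1 → D = B68 ✓
(E=53, F=436): rows 2, 12 → D = B68, B68 ✓
(E=53, F=435): row 3 → D = B68 ✓
(E=53, F=432): row 4 → D = B88 ✓
(E=53, F=434): row 5 → D = B79 ✓
(E=60, F=436): row 6 → D = B61 ✓
(E=57, F=434): rows 7, 11 → D = B39, B39 ✓
(E=60, F=434): rows 8, 9 → D = B88, B88 ✓
(E=63, F=436): row 10 → D = B57 ✓
Every {E, F} value is associated with a single D value, so {E, F} -> D holds.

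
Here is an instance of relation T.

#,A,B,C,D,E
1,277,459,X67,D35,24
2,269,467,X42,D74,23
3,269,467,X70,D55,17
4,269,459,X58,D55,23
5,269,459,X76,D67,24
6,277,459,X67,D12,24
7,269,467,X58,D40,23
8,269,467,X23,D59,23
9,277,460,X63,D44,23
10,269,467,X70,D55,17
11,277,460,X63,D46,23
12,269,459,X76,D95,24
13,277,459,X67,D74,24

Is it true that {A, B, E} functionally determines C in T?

(A=277, B=459, E=24): rows 1, 6, 13 → C = X67, X67, X67 ✓
(A=269, B=467, E=23): rows 2, 7, 8 → C takes values {X42, X58, X23} — violation
(A=269, B=467, E=17): rows 3, 10 → C = X70, X70 ✓
(A=269, B=459, E=23): row 4 → C = X58 ✓
(A=269, B=459, E=24): rows 5, 12 → C = X76, X76 ✓
(A=277, B=460, E=23): rows 9, 11 → C = X63, X63 ✓
Two rows agree on {A, B, E} but differ on C, so {A, B, E} -> C does not hold.

No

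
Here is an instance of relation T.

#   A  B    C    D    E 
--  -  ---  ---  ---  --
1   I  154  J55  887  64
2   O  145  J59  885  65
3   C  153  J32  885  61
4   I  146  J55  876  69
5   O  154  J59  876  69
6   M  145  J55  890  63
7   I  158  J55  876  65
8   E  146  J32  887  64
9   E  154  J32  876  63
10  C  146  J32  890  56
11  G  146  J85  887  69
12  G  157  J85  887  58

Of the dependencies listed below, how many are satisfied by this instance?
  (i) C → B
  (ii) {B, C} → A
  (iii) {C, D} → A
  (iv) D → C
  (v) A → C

(i) C → B: C=J55: rows 1, 4, 6, 7 → B takes values {154, 146, 145, 158} — violation; C=J59: rows 2, 5 → B takes values {145, 154} — violation; C=J32: rows 3, 8, 9, 10 → B takes values {153, 146, 154} — violation; C=J85: rows 11, 12 → B takes values {146, 157} — violation — fails.
(ii) {B, C} → A: (B=146, C=J32): rows 8, 10 → A takes values {E, C} — violation — fails.
(iii) {C, D} → A: every LHS value maps to a single RHS value — holds.
(iv) D → C: D=887: rows 1, 8, 11, 12 → C takes values {J55, J32, J85} — violation; D=885: rows 2, 3 → C takes values {J59, J32} — violation; D=876: rows 4, 5, 7, 9 → C takes values {J55, J59, J32} — violation; D=890: rows 6, 10 → C takes values {J55, J32} — violation — fails.
(v) A → C: every LHS value maps to a single RHS value — holds.
2 of the 5 dependencies hold.

2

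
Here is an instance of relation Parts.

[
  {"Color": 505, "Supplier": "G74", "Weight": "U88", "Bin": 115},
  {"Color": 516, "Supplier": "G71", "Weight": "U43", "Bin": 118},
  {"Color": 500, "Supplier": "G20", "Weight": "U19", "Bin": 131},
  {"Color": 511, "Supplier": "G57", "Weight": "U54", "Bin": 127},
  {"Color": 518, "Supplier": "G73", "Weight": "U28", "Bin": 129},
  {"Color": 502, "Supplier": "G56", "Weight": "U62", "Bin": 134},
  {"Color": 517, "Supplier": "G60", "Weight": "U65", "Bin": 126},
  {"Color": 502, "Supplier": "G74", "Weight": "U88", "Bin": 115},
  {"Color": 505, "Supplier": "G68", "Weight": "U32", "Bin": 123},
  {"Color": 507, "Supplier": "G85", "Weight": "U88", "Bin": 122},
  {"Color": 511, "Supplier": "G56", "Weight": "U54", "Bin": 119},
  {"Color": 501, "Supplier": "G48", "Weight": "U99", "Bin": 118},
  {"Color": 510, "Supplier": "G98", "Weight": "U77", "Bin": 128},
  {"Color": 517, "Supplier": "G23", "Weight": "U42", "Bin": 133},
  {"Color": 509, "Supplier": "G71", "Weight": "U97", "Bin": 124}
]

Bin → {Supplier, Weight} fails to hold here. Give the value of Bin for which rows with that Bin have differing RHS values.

Bin=115: 2 rows → {Supplier,Weight} = (G74, U88), (G74, U88) ✓
Bin=118: 2 rows → {Supplier,Weight} takes values {(G71, U43), (G48, U99)} — violation
Bin=131: 1 row → {Supplier,Weight} = (G20, U19) ✓
Bin=127: 1 row → {Supplier,Weight} = (G57, U54) ✓
Bin=129: 1 row → {Supplier,Weight} = (G73, U28) ✓
Bin=134: 1 row → {Supplier,Weight} = (G56, U62) ✓
Bin=126: 1 row → {Supplier,Weight} = (G60, U65) ✓
Bin=123: 1 row → {Supplier,Weight} = (G68, U32) ✓
Bin=122: 1 row → {Supplier,Weight} = (G85, U88) ✓
Bin=119: 1 row → {Supplier,Weight} = (G56, U54) ✓
Bin=128: 1 row → {Supplier,Weight} = (G98, U77) ✓
Bin=133: 1 row → {Supplier,Weight} = (G23, U42) ✓
Bin=124: 1 row → {Supplier,Weight} = (G71, U97) ✓
The only Bin value with inconsistent RHS is Bin=118.

118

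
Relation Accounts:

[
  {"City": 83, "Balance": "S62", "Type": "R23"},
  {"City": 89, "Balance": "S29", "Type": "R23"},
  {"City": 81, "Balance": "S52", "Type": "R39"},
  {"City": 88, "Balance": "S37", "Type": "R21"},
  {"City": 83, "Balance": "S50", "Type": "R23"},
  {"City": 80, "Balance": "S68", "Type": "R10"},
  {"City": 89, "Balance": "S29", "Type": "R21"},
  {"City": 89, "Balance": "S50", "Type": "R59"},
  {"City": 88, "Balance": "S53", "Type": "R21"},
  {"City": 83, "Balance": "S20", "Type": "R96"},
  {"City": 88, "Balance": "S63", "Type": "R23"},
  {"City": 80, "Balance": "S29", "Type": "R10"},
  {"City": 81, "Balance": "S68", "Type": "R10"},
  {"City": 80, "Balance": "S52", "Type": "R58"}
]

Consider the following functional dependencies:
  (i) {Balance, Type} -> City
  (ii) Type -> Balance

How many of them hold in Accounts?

(i) {Balance, Type} -> City: (Balance=S68, Type=R10): 2 rows → City takes values {80, 81} — violation — fails.
(ii) Type -> Balance: Type=R23: 4 rows → Balance takes values {S62, S29, S50, S63} — violation; Type=R21: 3 rows → Balance takes values {S37, S29, S53} — violation; Type=R10: 3 rows → Balance takes values {S68, S29} — violation — fails.
None of the 2 dependencies hold.

0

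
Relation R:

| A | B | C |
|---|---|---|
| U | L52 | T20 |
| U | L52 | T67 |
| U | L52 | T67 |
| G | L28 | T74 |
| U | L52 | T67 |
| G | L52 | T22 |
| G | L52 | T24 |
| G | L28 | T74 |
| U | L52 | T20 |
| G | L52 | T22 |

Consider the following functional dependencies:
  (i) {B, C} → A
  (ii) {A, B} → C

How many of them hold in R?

(i) {B, C} → A: every LHS value maps to a single RHS value — holds.
(ii) {A, B} → C: (A=U, B=L52): 5 rows → C takes values {T20, T67} — violation; (A=G, B=L52): 3 rows → C takes values {T22, T24} — violation — fails.
1 of the 2 dependencies holds.

1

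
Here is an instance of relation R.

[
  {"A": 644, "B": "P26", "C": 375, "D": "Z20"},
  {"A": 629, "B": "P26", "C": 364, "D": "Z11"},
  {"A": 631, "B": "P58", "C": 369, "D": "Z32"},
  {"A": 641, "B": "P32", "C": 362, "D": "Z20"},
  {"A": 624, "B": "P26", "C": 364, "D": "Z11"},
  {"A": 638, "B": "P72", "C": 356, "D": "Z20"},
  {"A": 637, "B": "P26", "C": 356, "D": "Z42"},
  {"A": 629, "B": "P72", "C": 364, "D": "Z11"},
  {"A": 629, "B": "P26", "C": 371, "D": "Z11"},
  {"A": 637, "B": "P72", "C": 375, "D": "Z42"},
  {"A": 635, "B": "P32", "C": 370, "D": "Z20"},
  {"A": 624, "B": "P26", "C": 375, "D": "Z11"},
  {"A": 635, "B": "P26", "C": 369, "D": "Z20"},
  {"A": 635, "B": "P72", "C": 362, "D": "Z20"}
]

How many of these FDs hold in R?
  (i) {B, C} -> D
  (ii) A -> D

(i) {B, C} -> D: (B=P26, C=375): 2 rows → D takes values {Z20, Z11} — violation — fails.
(ii) A -> D: every LHS value maps to a single RHS value — holds.
1 of the 2 dependencies holds.

1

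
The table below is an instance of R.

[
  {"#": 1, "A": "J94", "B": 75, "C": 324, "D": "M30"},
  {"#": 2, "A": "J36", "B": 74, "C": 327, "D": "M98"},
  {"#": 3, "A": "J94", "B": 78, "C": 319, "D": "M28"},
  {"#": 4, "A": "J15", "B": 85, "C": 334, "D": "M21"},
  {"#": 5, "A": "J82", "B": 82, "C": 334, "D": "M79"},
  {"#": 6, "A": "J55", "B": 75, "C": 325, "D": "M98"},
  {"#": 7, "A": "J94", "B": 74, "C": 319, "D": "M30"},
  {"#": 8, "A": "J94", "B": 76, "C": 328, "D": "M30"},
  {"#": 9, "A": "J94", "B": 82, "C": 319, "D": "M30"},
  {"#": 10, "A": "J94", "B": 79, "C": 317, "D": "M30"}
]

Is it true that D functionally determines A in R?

D=M30: rows 1, 7, 8, 9, 10 → A = J94, J94, J94, J94, J94 ✓
D=M98: rows 2, 6 → A takes values {J36, J55} — violation
D=M28: row 3 → A = J94 ✓
D=M21: row 4 → A = J15 ✓
D=M79: row 5 → A = J82 ✓
Two rows agree on D but differ on A, so D → A does not hold.

No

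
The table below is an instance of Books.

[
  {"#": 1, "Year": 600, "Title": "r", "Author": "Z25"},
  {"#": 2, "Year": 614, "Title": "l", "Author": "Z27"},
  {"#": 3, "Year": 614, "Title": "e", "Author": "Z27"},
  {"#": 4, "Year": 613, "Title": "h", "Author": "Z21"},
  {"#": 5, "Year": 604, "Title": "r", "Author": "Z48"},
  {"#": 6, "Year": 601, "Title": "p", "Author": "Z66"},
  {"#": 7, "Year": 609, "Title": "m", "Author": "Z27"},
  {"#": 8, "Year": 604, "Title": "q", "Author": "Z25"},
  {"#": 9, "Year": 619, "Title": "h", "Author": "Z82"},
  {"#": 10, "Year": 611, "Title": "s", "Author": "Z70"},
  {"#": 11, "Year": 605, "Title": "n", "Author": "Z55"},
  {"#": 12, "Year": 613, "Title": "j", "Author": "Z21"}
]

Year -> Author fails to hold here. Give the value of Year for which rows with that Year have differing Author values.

604

Year=600: row 1 → Author = Z25 ✓
Year=614: rows 2, 3 → Author = Z27, Z27 ✓
Year=613: rows 4, 12 → Author = Z21, Z21 ✓
Year=604: rows 5, 8 → Author takes values {Z48, Z25} — violation
Year=601: row 6 → Author = Z66 ✓
Year=609: row 7 → Author = Z27 ✓
Year=619: row 9 → Author = Z82 ✓
Year=611: row 10 → Author = Z70 ✓
Year=605: row 11 → Author = Z55 ✓
The only Year value with inconsistent Author is Year=604.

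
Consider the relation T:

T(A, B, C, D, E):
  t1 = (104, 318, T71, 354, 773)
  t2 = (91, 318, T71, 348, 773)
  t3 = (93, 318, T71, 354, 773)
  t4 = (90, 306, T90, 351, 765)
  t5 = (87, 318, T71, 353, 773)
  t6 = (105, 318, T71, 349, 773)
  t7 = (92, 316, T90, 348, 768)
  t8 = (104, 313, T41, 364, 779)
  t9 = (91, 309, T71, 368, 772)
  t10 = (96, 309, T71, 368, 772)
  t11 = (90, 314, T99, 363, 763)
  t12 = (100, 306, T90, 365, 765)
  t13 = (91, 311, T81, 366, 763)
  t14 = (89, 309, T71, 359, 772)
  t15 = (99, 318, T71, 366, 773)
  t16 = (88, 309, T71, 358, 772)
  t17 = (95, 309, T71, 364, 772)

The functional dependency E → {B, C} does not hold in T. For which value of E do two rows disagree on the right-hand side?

E=773: rows 1, 2, 3, 5, 6, 15 → {B,C} = (318, T71), (318, T71), (318, T71), (318, T71), (318, T71), (318, T71) ✓
E=765: rows 4, 12 → {B,C} = (306, T90), (306, T90) ✓
E=768: row 7 → {B,C} = (316, T90) ✓
E=779: row 8 → {B,C} = (313, T41) ✓
E=772: rows 9, 10, 14, 16, 17 → {B,C} = (309, T71), (309, T71), (309, T71), (309, T71), (309, T71) ✓
E=763: rows 11, 13 → {B,C} takes values {(314, T99), (311, T81)} — violation
The only E value with inconsistent RHS is E=763.

763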